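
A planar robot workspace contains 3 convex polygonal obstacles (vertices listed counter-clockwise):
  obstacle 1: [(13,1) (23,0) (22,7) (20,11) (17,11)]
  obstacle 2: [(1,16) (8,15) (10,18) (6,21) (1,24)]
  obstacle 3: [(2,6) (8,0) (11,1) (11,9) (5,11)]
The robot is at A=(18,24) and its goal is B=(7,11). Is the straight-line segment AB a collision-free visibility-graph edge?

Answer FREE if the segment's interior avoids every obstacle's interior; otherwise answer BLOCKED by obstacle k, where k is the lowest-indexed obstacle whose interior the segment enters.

FREE

Obstacle 1 [(13,1) (23,0) (22,7) (20,11) (17,11)]:
  edge (13,1)–(23,0): clear
  edge (23,0)–(22,7): clear
  edge (22,7)–(20,11): clear
  edge (20,11)–(17,11): clear
  edge (17,11)–(13,1): clear
  midpoint (25/2,35/2) outside
  → clear
Obstacle 2 [(1,16) (8,15) (10,18) (6,21) (1,24)]:
  edge (1,16)–(8,15): clear
  edge (8,15)–(10,18): clear
  edge (10,18)–(6,21): clear
  edge (6,21)–(1,24): clear
  edge (1,24)–(1,16): clear
  midpoint (25/2,35/2) outside
  → clear
Obstacle 3 [(2,6) (8,0) (11,1) (11,9) (5,11)]:
  edge (2,6)–(8,0): clear
  edge (8,0)–(11,1): clear
  edge (11,1)–(11,9): clear
  edge (11,9)–(5,11): clear
  edge (5,11)–(2,6): clear
  midpoint (25/2,35/2) outside
  → clear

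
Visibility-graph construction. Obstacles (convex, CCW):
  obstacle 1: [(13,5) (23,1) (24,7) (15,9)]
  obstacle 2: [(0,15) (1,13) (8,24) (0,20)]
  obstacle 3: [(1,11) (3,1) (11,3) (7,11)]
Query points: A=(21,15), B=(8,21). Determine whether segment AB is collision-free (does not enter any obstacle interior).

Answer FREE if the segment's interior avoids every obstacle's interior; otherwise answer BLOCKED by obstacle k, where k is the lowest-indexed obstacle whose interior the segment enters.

FREE

Obstacle 1 [(13,5) (23,1) (24,7) (15,9)]:
  edge (13,5)–(23,1): clear
  edge (23,1)–(24,7): clear
  edge (24,7)–(15,9): clear
  edge (15,9)–(13,5): clear
  midpoint (29/2,18) outside
  → clear
Obstacle 2 [(0,15) (1,13) (8,24) (0,20)]:
  edge (0,15)–(1,13): clear
  edge (1,13)–(8,24): clear
  edge (8,24)–(0,20): clear
  edge (0,20)–(0,15): clear
  midpoint (29/2,18) outside
  → clear
Obstacle 3 [(1,11) (3,1) (11,3) (7,11)]:
  edge (1,11)–(3,1): clear
  edge (3,1)–(11,3): clear
  edge (11,3)–(7,11): clear
  edge (7,11)–(1,11): clear
  midpoint (29/2,18) outside
  → clear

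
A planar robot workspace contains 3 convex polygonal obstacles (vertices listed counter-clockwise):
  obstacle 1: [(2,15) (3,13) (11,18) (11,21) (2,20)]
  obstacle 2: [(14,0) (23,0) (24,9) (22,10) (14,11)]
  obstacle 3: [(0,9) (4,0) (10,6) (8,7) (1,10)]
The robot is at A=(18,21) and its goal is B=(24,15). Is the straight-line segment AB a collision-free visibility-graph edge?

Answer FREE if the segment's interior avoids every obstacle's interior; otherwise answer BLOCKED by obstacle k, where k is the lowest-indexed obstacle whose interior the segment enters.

FREE

Obstacle 1 [(2,15) (3,13) (11,18) (11,21) (2,20)]:
  edge (2,15)–(3,13): clear
  edge (3,13)–(11,18): clear
  edge (11,18)–(11,21): clear
  edge (11,21)–(2,20): clear
  edge (2,20)–(2,15): clear
  midpoint (21,18) outside
  → clear
Obstacle 2 [(14,0) (23,0) (24,9) (22,10) (14,11)]:
  edge (14,0)–(23,0): clear
  edge (23,0)–(24,9): clear
  edge (24,9)–(22,10): clear
  edge (22,10)–(14,11): clear
  edge (14,11)–(14,0): clear
  midpoint (21,18) outside
  → clear
Obstacle 3 [(0,9) (4,0) (10,6) (8,7) (1,10)]:
  edge (0,9)–(4,0): clear
  edge (4,0)–(10,6): clear
  edge (10,6)–(8,7): clear
  edge (8,7)–(1,10): clear
  edge (1,10)–(0,9): clear
  midpoint (21,18) outside
  → clear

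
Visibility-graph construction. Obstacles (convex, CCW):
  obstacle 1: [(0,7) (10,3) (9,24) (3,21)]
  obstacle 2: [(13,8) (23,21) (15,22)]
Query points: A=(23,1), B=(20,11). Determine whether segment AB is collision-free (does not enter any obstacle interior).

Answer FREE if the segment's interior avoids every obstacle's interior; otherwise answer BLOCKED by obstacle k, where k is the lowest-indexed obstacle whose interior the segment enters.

FREE

Obstacle 1 [(0,7) (10,3) (9,24) (3,21)]:
  edge (0,7)–(10,3): clear
  edge (10,3)–(9,24): clear
  edge (9,24)–(3,21): clear
  edge (3,21)–(0,7): clear
  midpoint (43/2,6) outside
  → clear
Obstacle 2 [(13,8) (23,21) (15,22)]:
  edge (13,8)–(23,21): clear
  edge (23,21)–(15,22): clear
  edge (15,22)–(13,8): clear
  midpoint (43/2,6) outside
  → clear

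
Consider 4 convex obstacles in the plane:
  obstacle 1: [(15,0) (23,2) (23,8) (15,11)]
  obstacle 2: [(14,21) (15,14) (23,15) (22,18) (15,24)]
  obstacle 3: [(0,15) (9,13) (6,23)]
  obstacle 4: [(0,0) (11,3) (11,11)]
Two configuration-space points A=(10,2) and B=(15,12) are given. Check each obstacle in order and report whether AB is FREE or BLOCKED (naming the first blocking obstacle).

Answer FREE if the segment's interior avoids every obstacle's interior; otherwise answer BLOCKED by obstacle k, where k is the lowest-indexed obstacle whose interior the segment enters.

BLOCKED by obstacle 4

Obstacle 1 [(15,0) (23,2) (23,8) (15,11)]:
  edge (15,0)–(23,2): clear
  edge (23,2)–(23,8): clear
  edge (23,8)–(15,11): clear
  edge (15,11)–(15,0): clear
  midpoint (25/2,7) outside
  → clear
Obstacle 2 [(14,21) (15,14) (23,15) (22,18) (15,24)]:
  edge (14,21)–(15,14): clear
  edge (15,14)–(23,15): clear
  edge (23,15)–(22,18): clear
  edge (22,18)–(15,24): clear
  edge (15,24)–(14,21): clear
  midpoint (25/2,7) outside
  → clear
Obstacle 3 [(0,15) (9,13) (6,23)]:
  edge (0,15)–(9,13): clear
  edge (9,13)–(6,23): clear
  edge (6,23)–(0,15): clear
  midpoint (25/2,7) outside
  → clear
Obstacle 4 [(0,0) (11,3) (11,11)]:
  edge (0,0)–(11,3): crosses AB
  edge (11,3)–(11,11): crosses AB
  edge (11,11)–(0,0): clear
  → BLOCKED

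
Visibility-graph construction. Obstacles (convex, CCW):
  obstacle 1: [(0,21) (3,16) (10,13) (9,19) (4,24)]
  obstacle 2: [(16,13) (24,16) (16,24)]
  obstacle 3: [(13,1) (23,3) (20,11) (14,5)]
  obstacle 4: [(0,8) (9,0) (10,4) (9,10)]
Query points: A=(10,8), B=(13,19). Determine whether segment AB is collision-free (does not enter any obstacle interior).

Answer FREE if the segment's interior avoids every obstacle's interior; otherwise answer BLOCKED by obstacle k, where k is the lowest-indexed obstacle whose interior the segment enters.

Obstacle 1 [(0,21) (3,16) (10,13) (9,19) (4,24)]:
  edge (0,21)–(3,16): clear
  edge (3,16)–(10,13): clear
  edge (10,13)–(9,19): clear
  edge (9,19)–(4,24): clear
  edge (4,24)–(0,21): clear
  midpoint (23/2,27/2) outside
  → clear
Obstacle 2 [(16,13) (24,16) (16,24)]:
  edge (16,13)–(24,16): clear
  edge (24,16)–(16,24): clear
  edge (16,24)–(16,13): clear
  midpoint (23/2,27/2) outside
  → clear
Obstacle 3 [(13,1) (23,3) (20,11) (14,5)]:
  edge (13,1)–(23,3): clear
  edge (23,3)–(20,11): clear
  edge (20,11)–(14,5): clear
  edge (14,5)–(13,1): clear
  midpoint (23/2,27/2) outside
  → clear
Obstacle 4 [(0,8) (9,0) (10,4) (9,10)]:
  edge (0,8)–(9,0): clear
  edge (9,0)–(10,4): clear
  edge (10,4)–(9,10): clear
  edge (9,10)–(0,8): clear
  midpoint (23/2,27/2) outside
  → clear

FREE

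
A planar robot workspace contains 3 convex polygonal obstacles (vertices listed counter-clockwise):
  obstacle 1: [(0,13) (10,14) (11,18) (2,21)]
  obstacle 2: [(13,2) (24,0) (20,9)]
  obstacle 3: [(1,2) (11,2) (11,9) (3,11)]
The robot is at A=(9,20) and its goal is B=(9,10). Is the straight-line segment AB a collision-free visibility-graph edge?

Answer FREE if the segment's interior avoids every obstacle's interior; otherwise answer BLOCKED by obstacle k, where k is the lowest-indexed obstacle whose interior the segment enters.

BLOCKED by obstacle 1

Obstacle 1 [(0,13) (10,14) (11,18) (2,21)]:
  edge (0,13)–(10,14): crosses AB
  edge (10,14)–(11,18): clear
  edge (11,18)–(2,21): crosses AB
  edge (2,21)–(0,13): clear
  → BLOCKED
Obstacle 2 [(13,2) (24,0) (20,9)]:
  edge (13,2)–(24,0): clear
  edge (24,0)–(20,9): clear
  edge (20,9)–(13,2): clear
  midpoint (9,15) outside
  → clear
Obstacle 3 [(1,2) (11,2) (11,9) (3,11)]:
  edge (1,2)–(11,2): clear
  edge (11,2)–(11,9): clear
  edge (11,9)–(3,11): clear
  edge (3,11)–(1,2): clear
  midpoint (9,15) outside
  → clear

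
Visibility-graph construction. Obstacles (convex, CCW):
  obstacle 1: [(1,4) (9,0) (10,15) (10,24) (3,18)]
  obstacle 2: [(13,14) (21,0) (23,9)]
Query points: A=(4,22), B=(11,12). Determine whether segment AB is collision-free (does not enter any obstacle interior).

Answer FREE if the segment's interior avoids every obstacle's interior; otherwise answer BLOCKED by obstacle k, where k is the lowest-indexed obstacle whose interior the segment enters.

BLOCKED by obstacle 1

Obstacle 1 [(1,4) (9,0) (10,15) (10,24) (3,18)]:
  edge (1,4)–(9,0): clear
  edge (9,0)–(10,15): crosses AB
  edge (10,15)–(10,24): clear
  edge (10,24)–(3,18): crosses AB
  edge (3,18)–(1,4): clear
  → BLOCKED
Obstacle 2 [(13,14) (21,0) (23,9)]:
  edge (13,14)–(21,0): clear
  edge (21,0)–(23,9): clear
  edge (23,9)–(13,14): clear
  midpoint (15/2,17) outside
  → clear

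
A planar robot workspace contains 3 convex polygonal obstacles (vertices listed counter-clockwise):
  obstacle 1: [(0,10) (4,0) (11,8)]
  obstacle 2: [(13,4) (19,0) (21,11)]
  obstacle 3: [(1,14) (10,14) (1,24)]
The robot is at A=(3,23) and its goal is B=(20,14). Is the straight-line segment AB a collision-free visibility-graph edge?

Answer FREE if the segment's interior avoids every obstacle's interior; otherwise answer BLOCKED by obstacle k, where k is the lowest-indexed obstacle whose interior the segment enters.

Obstacle 1 [(0,10) (4,0) (11,8)]:
  edge (0,10)–(4,0): clear
  edge (4,0)–(11,8): clear
  edge (11,8)–(0,10): clear
  midpoint (23/2,37/2) outside
  → clear
Obstacle 2 [(13,4) (19,0) (21,11)]:
  edge (13,4)–(19,0): clear
  edge (19,0)–(21,11): clear
  edge (21,11)–(13,4): clear
  midpoint (23/2,37/2) outside
  → clear
Obstacle 3 [(1,14) (10,14) (1,24)]:
  edge (1,14)–(10,14): clear
  edge (10,14)–(1,24): clear
  edge (1,24)–(1,14): clear
  midpoint (23/2,37/2) outside
  → clear

FREE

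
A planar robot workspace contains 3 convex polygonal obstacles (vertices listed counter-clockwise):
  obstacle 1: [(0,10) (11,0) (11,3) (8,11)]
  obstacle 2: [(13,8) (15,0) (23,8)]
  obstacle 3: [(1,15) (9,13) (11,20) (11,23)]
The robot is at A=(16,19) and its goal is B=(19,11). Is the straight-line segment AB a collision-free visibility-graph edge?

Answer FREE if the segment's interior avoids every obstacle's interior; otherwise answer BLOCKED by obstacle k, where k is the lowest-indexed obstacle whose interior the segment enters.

FREE

Obstacle 1 [(0,10) (11,0) (11,3) (8,11)]:
  edge (0,10)–(11,0): clear
  edge (11,0)–(11,3): clear
  edge (11,3)–(8,11): clear
  edge (8,11)–(0,10): clear
  midpoint (35/2,15) outside
  → clear
Obstacle 2 [(13,8) (15,0) (23,8)]:
  edge (13,8)–(15,0): clear
  edge (15,0)–(23,8): clear
  edge (23,8)–(13,8): clear
  midpoint (35/2,15) outside
  → clear
Obstacle 3 [(1,15) (9,13) (11,20) (11,23)]:
  edge (1,15)–(9,13): clear
  edge (9,13)–(11,20): clear
  edge (11,20)–(11,23): clear
  edge (11,23)–(1,15): clear
  midpoint (35/2,15) outside
  → clear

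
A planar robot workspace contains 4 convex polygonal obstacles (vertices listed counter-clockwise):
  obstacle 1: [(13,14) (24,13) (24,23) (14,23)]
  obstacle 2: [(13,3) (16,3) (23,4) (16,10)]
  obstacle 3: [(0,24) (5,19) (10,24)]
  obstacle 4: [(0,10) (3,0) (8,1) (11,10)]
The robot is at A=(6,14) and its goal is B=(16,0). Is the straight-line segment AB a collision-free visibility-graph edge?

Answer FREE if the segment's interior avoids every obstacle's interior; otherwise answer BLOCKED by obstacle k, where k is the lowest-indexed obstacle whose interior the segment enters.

BLOCKED by obstacle 2

Obstacle 1 [(13,14) (24,13) (24,23) (14,23)]:
  edge (13,14)–(24,13): clear
  edge (24,13)–(24,23): clear
  edge (24,23)–(14,23): clear
  edge (14,23)–(13,14): clear
  midpoint (11,7) outside
  → clear
Obstacle 2 [(13,3) (16,3) (23,4) (16,10)]:
  edge (13,3)–(16,3): crosses AB
  edge (16,3)–(23,4): clear
  edge (23,4)–(16,10): clear
  edge (16,10)–(13,3): crosses AB
  → BLOCKED
Obstacle 3 [(0,24) (5,19) (10,24)]:
  edge (0,24)–(5,19): clear
  edge (5,19)–(10,24): clear
  edge (10,24)–(0,24): clear
  midpoint (11,7) outside
  → clear
Obstacle 4 [(0,10) (3,0) (8,1) (11,10)]:
  edge (0,10)–(3,0): clear
  edge (3,0)–(8,1): clear
  edge (8,1)–(11,10): crosses AB
  edge (11,10)–(0,10): crosses AB
  → BLOCKED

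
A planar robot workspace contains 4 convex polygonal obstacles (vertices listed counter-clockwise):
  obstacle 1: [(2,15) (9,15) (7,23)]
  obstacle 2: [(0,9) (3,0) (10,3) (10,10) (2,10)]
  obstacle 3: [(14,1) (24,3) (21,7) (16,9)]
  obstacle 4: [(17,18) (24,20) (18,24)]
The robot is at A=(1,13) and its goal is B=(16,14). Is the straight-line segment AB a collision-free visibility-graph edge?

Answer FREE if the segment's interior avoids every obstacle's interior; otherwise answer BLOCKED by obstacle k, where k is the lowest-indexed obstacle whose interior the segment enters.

FREE

Obstacle 1 [(2,15) (9,15) (7,23)]:
  edge (2,15)–(9,15): clear
  edge (9,15)–(7,23): clear
  edge (7,23)–(2,15): clear
  midpoint (17/2,27/2) outside
  → clear
Obstacle 2 [(0,9) (3,0) (10,3) (10,10) (2,10)]:
  edge (0,9)–(3,0): clear
  edge (3,0)–(10,3): clear
  edge (10,3)–(10,10): clear
  edge (10,10)–(2,10): clear
  edge (2,10)–(0,9): clear
  midpoint (17/2,27/2) outside
  → clear
Obstacle 3 [(14,1) (24,3) (21,7) (16,9)]:
  edge (14,1)–(24,3): clear
  edge (24,3)–(21,7): clear
  edge (21,7)–(16,9): clear
  edge (16,9)–(14,1): clear
  midpoint (17/2,27/2) outside
  → clear
Obstacle 4 [(17,18) (24,20) (18,24)]:
  edge (17,18)–(24,20): clear
  edge (24,20)–(18,24): clear
  edge (18,24)–(17,18): clear
  midpoint (17/2,27/2) outside
  → clear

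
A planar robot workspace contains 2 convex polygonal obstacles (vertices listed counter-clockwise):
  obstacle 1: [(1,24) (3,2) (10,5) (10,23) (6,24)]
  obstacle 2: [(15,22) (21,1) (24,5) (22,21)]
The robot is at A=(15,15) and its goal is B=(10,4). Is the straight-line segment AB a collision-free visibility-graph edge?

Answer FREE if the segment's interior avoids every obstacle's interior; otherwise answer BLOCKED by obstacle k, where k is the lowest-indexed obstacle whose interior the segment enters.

Obstacle 1 [(1,24) (3,2) (10,5) (10,23) (6,24)]:
  edge (1,24)–(3,2): clear
  edge (3,2)–(10,5): clear
  edge (10,5)–(10,23): clear
  edge (10,23)–(6,24): clear
  edge (6,24)–(1,24): clear
  midpoint (25/2,19/2) outside
  → clear
Obstacle 2 [(15,22) (21,1) (24,5) (22,21)]:
  edge (15,22)–(21,1): clear
  edge (21,1)–(24,5): clear
  edge (24,5)–(22,21): clear
  edge (22,21)–(15,22): clear
  midpoint (25/2,19/2) outside
  → clear

FREE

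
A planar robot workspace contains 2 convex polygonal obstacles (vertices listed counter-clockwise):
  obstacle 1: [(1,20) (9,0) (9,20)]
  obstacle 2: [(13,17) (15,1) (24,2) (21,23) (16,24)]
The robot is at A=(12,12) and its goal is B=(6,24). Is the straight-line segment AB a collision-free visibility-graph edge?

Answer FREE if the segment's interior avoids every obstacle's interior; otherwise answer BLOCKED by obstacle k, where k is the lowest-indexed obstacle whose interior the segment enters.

Obstacle 1 [(1,20) (9,0) (9,20)]:
  edge (1,20)–(9,0): clear
  edge (9,0)–(9,20): crosses AB
  edge (9,20)–(1,20): crosses AB
  → BLOCKED
Obstacle 2 [(13,17) (15,1) (24,2) (21,23) (16,24)]:
  edge (13,17)–(15,1): clear
  edge (15,1)–(24,2): clear
  edge (24,2)–(21,23): clear
  edge (21,23)–(16,24): clear
  edge (16,24)–(13,17): clear
  midpoint (9,18) outside
  → clear

BLOCKED by obstacle 1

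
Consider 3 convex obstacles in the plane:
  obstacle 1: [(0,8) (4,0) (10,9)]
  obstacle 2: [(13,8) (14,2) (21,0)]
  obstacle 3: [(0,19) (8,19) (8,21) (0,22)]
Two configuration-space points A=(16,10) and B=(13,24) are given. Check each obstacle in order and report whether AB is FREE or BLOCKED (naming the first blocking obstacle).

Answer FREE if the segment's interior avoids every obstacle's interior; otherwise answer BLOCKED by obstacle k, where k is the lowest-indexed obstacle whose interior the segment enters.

Obstacle 1 [(0,8) (4,0) (10,9)]:
  edge (0,8)–(4,0): clear
  edge (4,0)–(10,9): clear
  edge (10,9)–(0,8): clear
  midpoint (29/2,17) outside
  → clear
Obstacle 2 [(13,8) (14,2) (21,0)]:
  edge (13,8)–(14,2): clear
  edge (14,2)–(21,0): clear
  edge (21,0)–(13,8): clear
  midpoint (29/2,17) outside
  → clear
Obstacle 3 [(0,19) (8,19) (8,21) (0,22)]:
  edge (0,19)–(8,19): clear
  edge (8,19)–(8,21): clear
  edge (8,21)–(0,22): clear
  edge (0,22)–(0,19): clear
  midpoint (29/2,17) outside
  → clear

FREE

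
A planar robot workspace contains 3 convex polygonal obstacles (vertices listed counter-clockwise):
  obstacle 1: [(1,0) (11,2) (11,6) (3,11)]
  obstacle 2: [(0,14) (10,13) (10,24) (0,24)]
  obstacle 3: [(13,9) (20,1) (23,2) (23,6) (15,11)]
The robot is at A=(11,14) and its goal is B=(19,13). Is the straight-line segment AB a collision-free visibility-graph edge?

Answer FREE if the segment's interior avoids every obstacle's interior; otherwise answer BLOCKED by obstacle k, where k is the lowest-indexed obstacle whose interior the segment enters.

FREE

Obstacle 1 [(1,0) (11,2) (11,6) (3,11)]:
  edge (1,0)–(11,2): clear
  edge (11,2)–(11,6): clear
  edge (11,6)–(3,11): clear
  edge (3,11)–(1,0): clear
  midpoint (15,27/2) outside
  → clear
Obstacle 2 [(0,14) (10,13) (10,24) (0,24)]:
  edge (0,14)–(10,13): clear
  edge (10,13)–(10,24): clear
  edge (10,24)–(0,24): clear
  edge (0,24)–(0,14): clear
  midpoint (15,27/2) outside
  → clear
Obstacle 3 [(13,9) (20,1) (23,2) (23,6) (15,11)]:
  edge (13,9)–(20,1): clear
  edge (20,1)–(23,2): clear
  edge (23,2)–(23,6): clear
  edge (23,6)–(15,11): clear
  edge (15,11)–(13,9): clear
  midpoint (15,27/2) outside
  → clear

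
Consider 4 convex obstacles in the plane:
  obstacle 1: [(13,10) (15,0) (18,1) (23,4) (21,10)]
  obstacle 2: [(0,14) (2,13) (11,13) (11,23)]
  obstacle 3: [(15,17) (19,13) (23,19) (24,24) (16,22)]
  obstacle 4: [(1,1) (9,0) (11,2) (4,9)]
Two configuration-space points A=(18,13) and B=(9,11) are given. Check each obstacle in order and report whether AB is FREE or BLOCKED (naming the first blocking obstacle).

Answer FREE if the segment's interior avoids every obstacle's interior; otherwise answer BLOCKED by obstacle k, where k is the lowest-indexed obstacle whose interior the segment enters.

FREE

Obstacle 1 [(13,10) (15,0) (18,1) (23,4) (21,10)]:
  edge (13,10)–(15,0): clear
  edge (15,0)–(18,1): clear
  edge (18,1)–(23,4): clear
  edge (23,4)–(21,10): clear
  edge (21,10)–(13,10): clear
  midpoint (27/2,12) outside
  → clear
Obstacle 2 [(0,14) (2,13) (11,13) (11,23)]:
  edge (0,14)–(2,13): clear
  edge (2,13)–(11,13): clear
  edge (11,13)–(11,23): clear
  edge (11,23)–(0,14): clear
  midpoint (27/2,12) outside
  → clear
Obstacle 3 [(15,17) (19,13) (23,19) (24,24) (16,22)]:
  edge (15,17)–(19,13): clear
  edge (19,13)–(23,19): clear
  edge (23,19)–(24,24): clear
  edge (24,24)–(16,22): clear
  edge (16,22)–(15,17): clear
  midpoint (27/2,12) outside
  → clear
Obstacle 4 [(1,1) (9,0) (11,2) (4,9)]:
  edge (1,1)–(9,0): clear
  edge (9,0)–(11,2): clear
  edge (11,2)–(4,9): clear
  edge (4,9)–(1,1): clear
  midpoint (27/2,12) outside
  → clear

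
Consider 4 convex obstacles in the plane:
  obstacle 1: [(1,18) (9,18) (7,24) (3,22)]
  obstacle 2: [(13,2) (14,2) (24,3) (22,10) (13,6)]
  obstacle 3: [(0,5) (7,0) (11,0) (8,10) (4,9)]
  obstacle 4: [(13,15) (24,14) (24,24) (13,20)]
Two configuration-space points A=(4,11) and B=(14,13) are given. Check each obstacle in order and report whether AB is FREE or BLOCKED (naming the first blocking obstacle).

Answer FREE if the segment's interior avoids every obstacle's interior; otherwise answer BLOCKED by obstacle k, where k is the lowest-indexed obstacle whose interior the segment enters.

FREE

Obstacle 1 [(1,18) (9,18) (7,24) (3,22)]:
  edge (1,18)–(9,18): clear
  edge (9,18)–(7,24): clear
  edge (7,24)–(3,22): clear
  edge (3,22)–(1,18): clear
  midpoint (9,12) outside
  → clear
Obstacle 2 [(13,2) (14,2) (24,3) (22,10) (13,6)]:
  edge (13,2)–(14,2): clear
  edge (14,2)–(24,3): clear
  edge (24,3)–(22,10): clear
  edge (22,10)–(13,6): clear
  edge (13,6)–(13,2): clear
  midpoint (9,12) outside
  → clear
Obstacle 3 [(0,5) (7,0) (11,0) (8,10) (4,9)]:
  edge (0,5)–(7,0): clear
  edge (7,0)–(11,0): clear
  edge (11,0)–(8,10): clear
  edge (8,10)–(4,9): clear
  edge (4,9)–(0,5): clear
  midpoint (9,12) outside
  → clear
Obstacle 4 [(13,15) (24,14) (24,24) (13,20)]:
  edge (13,15)–(24,14): clear
  edge (24,14)–(24,24): clear
  edge (24,24)–(13,20): clear
  edge (13,20)–(13,15): clear
  midpoint (9,12) outside
  → clear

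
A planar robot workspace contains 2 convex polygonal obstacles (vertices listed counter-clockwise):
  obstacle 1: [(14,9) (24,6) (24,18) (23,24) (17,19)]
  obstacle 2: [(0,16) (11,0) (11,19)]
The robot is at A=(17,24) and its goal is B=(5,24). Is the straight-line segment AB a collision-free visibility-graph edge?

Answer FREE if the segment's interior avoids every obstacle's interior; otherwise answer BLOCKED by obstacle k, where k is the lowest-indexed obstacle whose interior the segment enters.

FREE

Obstacle 1 [(14,9) (24,6) (24,18) (23,24) (17,19)]:
  edge (14,9)–(24,6): clear
  edge (24,6)–(24,18): clear
  edge (24,18)–(23,24): clear
  edge (23,24)–(17,19): clear
  edge (17,19)–(14,9): clear
  midpoint (11,24) outside
  → clear
Obstacle 2 [(0,16) (11,0) (11,19)]:
  edge (0,16)–(11,0): clear
  edge (11,0)–(11,19): clear
  edge (11,19)–(0,16): clear
  midpoint (11,24) outside
  → clear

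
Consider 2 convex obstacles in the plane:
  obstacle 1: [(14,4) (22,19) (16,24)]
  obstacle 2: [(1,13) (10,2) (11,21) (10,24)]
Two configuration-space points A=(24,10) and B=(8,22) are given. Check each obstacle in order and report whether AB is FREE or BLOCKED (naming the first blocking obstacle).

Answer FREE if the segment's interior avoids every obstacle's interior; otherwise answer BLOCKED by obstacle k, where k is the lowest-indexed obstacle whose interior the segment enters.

Obstacle 1 [(14,4) (22,19) (16,24)]:
  edge (14,4)–(22,19): crosses AB
  edge (22,19)–(16,24): clear
  edge (16,24)–(14,4): crosses AB
  → BLOCKED
Obstacle 2 [(1,13) (10,2) (11,21) (10,24)]:
  edge (1,13)–(10,2): clear
  edge (10,2)–(11,21): crosses AB
  edge (11,21)–(10,24): clear
  edge (10,24)–(1,13): crosses AB
  → BLOCKED

BLOCKED by obstacle 1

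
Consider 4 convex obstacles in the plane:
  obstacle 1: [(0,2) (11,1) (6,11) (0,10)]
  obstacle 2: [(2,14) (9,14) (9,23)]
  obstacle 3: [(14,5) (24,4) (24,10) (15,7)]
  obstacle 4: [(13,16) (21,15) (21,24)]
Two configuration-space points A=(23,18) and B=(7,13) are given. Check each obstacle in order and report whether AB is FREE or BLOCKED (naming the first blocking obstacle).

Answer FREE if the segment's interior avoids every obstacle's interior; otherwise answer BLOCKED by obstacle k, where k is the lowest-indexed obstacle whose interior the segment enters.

BLOCKED by obstacle 4

Obstacle 1 [(0,2) (11,1) (6,11) (0,10)]:
  edge (0,2)–(11,1): clear
  edge (11,1)–(6,11): clear
  edge (6,11)–(0,10): clear
  edge (0,10)–(0,2): clear
  midpoint (15,31/2) outside
  → clear
Obstacle 2 [(2,14) (9,14) (9,23)]:
  edge (2,14)–(9,14): clear
  edge (9,14)–(9,23): clear
  edge (9,23)–(2,14): clear
  midpoint (15,31/2) outside
  → clear
Obstacle 3 [(14,5) (24,4) (24,10) (15,7)]:
  edge (14,5)–(24,4): clear
  edge (24,4)–(24,10): clear
  edge (24,10)–(15,7): clear
  edge (15,7)–(14,5): clear
  midpoint (15,31/2) outside
  → clear
Obstacle 4 [(13,16) (21,15) (21,24)]:
  edge (13,16)–(21,15): crosses AB
  edge (21,15)–(21,24): crosses AB
  edge (21,24)–(13,16): clear
  → BLOCKED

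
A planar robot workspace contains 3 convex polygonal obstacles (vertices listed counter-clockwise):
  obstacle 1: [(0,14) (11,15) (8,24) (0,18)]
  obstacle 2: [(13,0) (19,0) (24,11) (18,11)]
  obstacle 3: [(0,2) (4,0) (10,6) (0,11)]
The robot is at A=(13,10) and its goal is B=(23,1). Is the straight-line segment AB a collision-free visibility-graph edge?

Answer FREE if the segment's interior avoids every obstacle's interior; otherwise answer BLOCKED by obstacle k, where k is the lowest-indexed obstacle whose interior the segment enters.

BLOCKED by obstacle 2

Obstacle 1 [(0,14) (11,15) (8,24) (0,18)]:
  edge (0,14)–(11,15): clear
  edge (11,15)–(8,24): clear
  edge (8,24)–(0,18): clear
  edge (0,18)–(0,14): clear
  midpoint (18,11/2) outside
  → clear
Obstacle 2 [(13,0) (19,0) (24,11) (18,11)]:
  edge (13,0)–(19,0): clear
  edge (19,0)–(24,11): crosses AB
  edge (24,11)–(18,11): clear
  edge (18,11)–(13,0): crosses AB
  → BLOCKED
Obstacle 3 [(0,2) (4,0) (10,6) (0,11)]:
  edge (0,2)–(4,0): clear
  edge (4,0)–(10,6): clear
  edge (10,6)–(0,11): clear
  edge (0,11)–(0,2): clear
  midpoint (18,11/2) outside
  → clear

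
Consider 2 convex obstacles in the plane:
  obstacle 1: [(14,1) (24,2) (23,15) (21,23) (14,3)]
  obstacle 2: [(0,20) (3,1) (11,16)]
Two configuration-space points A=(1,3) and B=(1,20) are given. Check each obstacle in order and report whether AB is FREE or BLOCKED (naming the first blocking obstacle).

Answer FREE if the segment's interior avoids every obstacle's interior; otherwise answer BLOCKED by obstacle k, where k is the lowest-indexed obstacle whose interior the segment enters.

BLOCKED by obstacle 2

Obstacle 1 [(14,1) (24,2) (23,15) (21,23) (14,3)]:
  edge (14,1)–(24,2): clear
  edge (24,2)–(23,15): clear
  edge (23,15)–(21,23): clear
  edge (21,23)–(14,3): clear
  edge (14,3)–(14,1): clear
  midpoint (1,23/2) outside
  → clear
Obstacle 2 [(0,20) (3,1) (11,16)]:
  edge (0,20)–(3,1): crosses AB
  edge (3,1)–(11,16): clear
  edge (11,16)–(0,20): crosses AB
  → BLOCKED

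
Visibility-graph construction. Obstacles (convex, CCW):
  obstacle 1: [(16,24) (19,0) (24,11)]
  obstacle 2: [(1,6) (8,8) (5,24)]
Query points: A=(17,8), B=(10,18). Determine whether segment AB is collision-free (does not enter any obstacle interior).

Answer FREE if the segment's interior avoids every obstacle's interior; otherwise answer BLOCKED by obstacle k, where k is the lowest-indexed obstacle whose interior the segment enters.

Obstacle 1 [(16,24) (19,0) (24,11)]:
  edge (16,24)–(19,0): clear
  edge (19,0)–(24,11): clear
  edge (24,11)–(16,24): clear
  midpoint (27/2,13) outside
  → clear
Obstacle 2 [(1,6) (8,8) (5,24)]:
  edge (1,6)–(8,8): clear
  edge (8,8)–(5,24): clear
  edge (5,24)–(1,6): clear
  midpoint (27/2,13) outside
  → clear

FREE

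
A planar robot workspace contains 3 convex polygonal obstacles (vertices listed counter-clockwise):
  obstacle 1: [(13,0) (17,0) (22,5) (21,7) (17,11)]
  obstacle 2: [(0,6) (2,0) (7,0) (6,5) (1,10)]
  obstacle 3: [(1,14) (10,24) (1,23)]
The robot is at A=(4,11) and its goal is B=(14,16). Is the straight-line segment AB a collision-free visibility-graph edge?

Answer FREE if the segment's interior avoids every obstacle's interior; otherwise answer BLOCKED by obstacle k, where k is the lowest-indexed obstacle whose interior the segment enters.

Obstacle 1 [(13,0) (17,0) (22,5) (21,7) (17,11)]:
  edge (13,0)–(17,0): clear
  edge (17,0)–(22,5): clear
  edge (22,5)–(21,7): clear
  edge (21,7)–(17,11): clear
  edge (17,11)–(13,0): clear
  midpoint (9,27/2) outside
  → clear
Obstacle 2 [(0,6) (2,0) (7,0) (6,5) (1,10)]:
  edge (0,6)–(2,0): clear
  edge (2,0)–(7,0): clear
  edge (7,0)–(6,5): clear
  edge (6,5)–(1,10): clear
  edge (1,10)–(0,6): clear
  midpoint (9,27/2) outside
  → clear
Obstacle 3 [(1,14) (10,24) (1,23)]:
  edge (1,14)–(10,24): clear
  edge (10,24)–(1,23): clear
  edge (1,23)–(1,14): clear
  midpoint (9,27/2) outside
  → clear

FREE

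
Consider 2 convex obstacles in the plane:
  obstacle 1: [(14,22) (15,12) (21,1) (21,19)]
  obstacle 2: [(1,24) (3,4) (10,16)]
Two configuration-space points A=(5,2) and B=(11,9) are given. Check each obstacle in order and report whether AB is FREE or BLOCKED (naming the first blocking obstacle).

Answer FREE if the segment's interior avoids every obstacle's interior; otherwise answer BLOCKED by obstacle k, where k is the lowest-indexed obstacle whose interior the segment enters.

Obstacle 1 [(14,22) (15,12) (21,1) (21,19)]:
  edge (14,22)–(15,12): clear
  edge (15,12)–(21,1): clear
  edge (21,1)–(21,19): clear
  edge (21,19)–(14,22): clear
  midpoint (8,11/2) outside
  → clear
Obstacle 2 [(1,24) (3,4) (10,16)]:
  edge (1,24)–(3,4): clear
  edge (3,4)–(10,16): clear
  edge (10,16)–(1,24): clear
  midpoint (8,11/2) outside
  → clear

FREE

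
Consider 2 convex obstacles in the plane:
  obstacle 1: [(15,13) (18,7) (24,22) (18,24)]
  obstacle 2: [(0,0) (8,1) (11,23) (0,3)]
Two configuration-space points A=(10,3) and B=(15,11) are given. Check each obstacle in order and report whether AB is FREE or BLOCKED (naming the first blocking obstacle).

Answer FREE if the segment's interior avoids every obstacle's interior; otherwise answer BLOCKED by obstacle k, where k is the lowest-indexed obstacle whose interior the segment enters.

FREE

Obstacle 1 [(15,13) (18,7) (24,22) (18,24)]:
  edge (15,13)–(18,7): clear
  edge (18,7)–(24,22): clear
  edge (24,22)–(18,24): clear
  edge (18,24)–(15,13): clear
  midpoint (25/2,7) outside
  → clear
Obstacle 2 [(0,0) (8,1) (11,23) (0,3)]:
  edge (0,0)–(8,1): clear
  edge (8,1)–(11,23): clear
  edge (11,23)–(0,3): clear
  edge (0,3)–(0,0): clear
  midpoint (25/2,7) outside
  → clear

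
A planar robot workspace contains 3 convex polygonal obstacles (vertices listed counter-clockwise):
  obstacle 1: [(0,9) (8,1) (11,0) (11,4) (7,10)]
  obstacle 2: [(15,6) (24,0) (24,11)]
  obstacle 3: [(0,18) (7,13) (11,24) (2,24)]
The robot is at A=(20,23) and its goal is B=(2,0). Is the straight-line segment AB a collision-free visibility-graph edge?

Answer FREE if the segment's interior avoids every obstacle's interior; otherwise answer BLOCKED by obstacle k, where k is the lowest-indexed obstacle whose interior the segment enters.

Obstacle 1 [(0,9) (8,1) (11,0) (11,4) (7,10)]:
  edge (0,9)–(8,1): crosses AB
  edge (8,1)–(11,0): clear
  edge (11,0)–(11,4): clear
  edge (11,4)–(7,10): crosses AB
  edge (7,10)–(0,9): clear
  → BLOCKED
Obstacle 2 [(15,6) (24,0) (24,11)]:
  edge (15,6)–(24,0): clear
  edge (24,0)–(24,11): clear
  edge (24,11)–(15,6): clear
  midpoint (11,23/2) outside
  → clear
Obstacle 3 [(0,18) (7,13) (11,24) (2,24)]:
  edge (0,18)–(7,13): clear
  edge (7,13)–(11,24): clear
  edge (11,24)–(2,24): clear
  edge (2,24)–(0,18): clear
  midpoint (11,23/2) outside
  → clear

BLOCKED by obstacle 1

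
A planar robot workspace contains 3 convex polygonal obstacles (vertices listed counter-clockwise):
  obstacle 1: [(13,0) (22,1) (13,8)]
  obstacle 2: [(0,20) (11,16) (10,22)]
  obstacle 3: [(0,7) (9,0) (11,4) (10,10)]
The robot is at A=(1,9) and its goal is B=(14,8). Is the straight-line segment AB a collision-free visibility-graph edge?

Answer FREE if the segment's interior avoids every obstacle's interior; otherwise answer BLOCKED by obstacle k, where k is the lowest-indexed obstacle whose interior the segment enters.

Obstacle 1 [(13,0) (22,1) (13,8)]:
  edge (13,0)–(22,1): clear
  edge (22,1)–(13,8): clear
  edge (13,8)–(13,0): clear
  midpoint (15/2,17/2) outside
  → clear
Obstacle 2 [(0,20) (11,16) (10,22)]:
  edge (0,20)–(11,16): clear
  edge (11,16)–(10,22): clear
  edge (10,22)–(0,20): clear
  midpoint (15/2,17/2) outside
  → clear
Obstacle 3 [(0,7) (9,0) (11,4) (10,10)]:
  edge (0,7)–(9,0): clear
  edge (9,0)–(11,4): clear
  edge (11,4)–(10,10): crosses AB
  edge (10,10)–(0,7): crosses AB
  → BLOCKED

BLOCKED by obstacle 3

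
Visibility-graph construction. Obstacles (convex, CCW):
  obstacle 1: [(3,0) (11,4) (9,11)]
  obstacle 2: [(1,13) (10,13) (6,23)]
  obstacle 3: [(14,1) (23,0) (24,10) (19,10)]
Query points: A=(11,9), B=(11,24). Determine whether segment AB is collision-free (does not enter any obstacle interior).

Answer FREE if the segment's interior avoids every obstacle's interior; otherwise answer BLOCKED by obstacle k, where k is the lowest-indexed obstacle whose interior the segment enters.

FREE

Obstacle 1 [(3,0) (11,4) (9,11)]:
  edge (3,0)–(11,4): clear
  edge (11,4)–(9,11): clear
  edge (9,11)–(3,0): clear
  midpoint (11,33/2) outside
  → clear
Obstacle 2 [(1,13) (10,13) (6,23)]:
  edge (1,13)–(10,13): clear
  edge (10,13)–(6,23): clear
  edge (6,23)–(1,13): clear
  midpoint (11,33/2) outside
  → clear
Obstacle 3 [(14,1) (23,0) (24,10) (19,10)]:
  edge (14,1)–(23,0): clear
  edge (23,0)–(24,10): clear
  edge (24,10)–(19,10): clear
  edge (19,10)–(14,1): clear
  midpoint (11,33/2) outside
  → clear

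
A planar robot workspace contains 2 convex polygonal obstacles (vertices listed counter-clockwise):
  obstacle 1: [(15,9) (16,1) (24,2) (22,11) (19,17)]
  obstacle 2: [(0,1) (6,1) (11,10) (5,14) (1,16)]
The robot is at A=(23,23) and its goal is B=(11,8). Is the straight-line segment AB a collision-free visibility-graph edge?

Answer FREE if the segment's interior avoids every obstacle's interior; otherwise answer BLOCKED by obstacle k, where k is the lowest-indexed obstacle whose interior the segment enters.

Obstacle 1 [(15,9) (16,1) (24,2) (22,11) (19,17)]:
  edge (15,9)–(16,1): clear
  edge (16,1)–(24,2): clear
  edge (24,2)–(22,11): clear
  edge (22,11)–(19,17): clear
  edge (19,17)–(15,9): clear
  midpoint (17,31/2) outside
  → clear
Obstacle 2 [(0,1) (6,1) (11,10) (5,14) (1,16)]:
  edge (0,1)–(6,1): clear
  edge (6,1)–(11,10): clear
  edge (11,10)–(5,14): clear
  edge (5,14)–(1,16): clear
  edge (1,16)–(0,1): clear
  midpoint (17,31/2) outside
  → clear

FREE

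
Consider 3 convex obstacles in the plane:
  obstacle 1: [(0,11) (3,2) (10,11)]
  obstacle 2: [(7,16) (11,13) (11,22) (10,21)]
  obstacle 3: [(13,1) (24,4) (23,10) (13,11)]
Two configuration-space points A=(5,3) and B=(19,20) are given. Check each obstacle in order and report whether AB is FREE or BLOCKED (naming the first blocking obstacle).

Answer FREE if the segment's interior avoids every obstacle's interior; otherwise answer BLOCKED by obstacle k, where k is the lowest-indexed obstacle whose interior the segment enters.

Obstacle 1 [(0,11) (3,2) (10,11)]:
  edge (0,11)–(3,2): clear
  edge (3,2)–(10,11): clear
  edge (10,11)–(0,11): clear
  midpoint (12,23/2) outside
  → clear
Obstacle 2 [(7,16) (11,13) (11,22) (10,21)]:
  edge (7,16)–(11,13): clear
  edge (11,13)–(11,22): clear
  edge (11,22)–(10,21): clear
  edge (10,21)–(7,16): clear
  midpoint (12,23/2) outside
  → clear
Obstacle 3 [(13,1) (24,4) (23,10) (13,11)]:
  edge (13,1)–(24,4): clear
  edge (24,4)–(23,10): clear
  edge (23,10)–(13,11): clear
  edge (13,11)–(13,1): clear
  midpoint (12,23/2) outside
  → clear

FREE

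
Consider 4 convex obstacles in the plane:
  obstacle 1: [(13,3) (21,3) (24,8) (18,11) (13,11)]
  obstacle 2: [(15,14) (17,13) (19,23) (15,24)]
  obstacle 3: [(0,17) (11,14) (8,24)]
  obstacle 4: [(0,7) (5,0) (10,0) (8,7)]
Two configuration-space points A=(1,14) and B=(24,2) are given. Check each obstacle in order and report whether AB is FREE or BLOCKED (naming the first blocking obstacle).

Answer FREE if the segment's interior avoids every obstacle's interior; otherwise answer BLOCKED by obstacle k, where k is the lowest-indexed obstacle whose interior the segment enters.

Obstacle 1 [(13,3) (21,3) (24,8) (18,11) (13,11)]:
  edge (13,3)–(21,3): clear
  edge (21,3)–(24,8): crosses AB
  edge (24,8)–(18,11): clear
  edge (18,11)–(13,11): clear
  edge (13,11)–(13,3): crosses AB
  → BLOCKED
Obstacle 2 [(15,14) (17,13) (19,23) (15,24)]:
  edge (15,14)–(17,13): clear
  edge (17,13)–(19,23): clear
  edge (19,23)–(15,24): clear
  edge (15,24)–(15,14): clear
  midpoint (25/2,8) outside
  → clear
Obstacle 3 [(0,17) (11,14) (8,24)]:
  edge (0,17)–(11,14): clear
  edge (11,14)–(8,24): clear
  edge (8,24)–(0,17): clear
  midpoint (25/2,8) outside
  → clear
Obstacle 4 [(0,7) (5,0) (10,0) (8,7)]:
  edge (0,7)–(5,0): clear
  edge (5,0)–(10,0): clear
  edge (10,0)–(8,7): clear
  edge (8,7)–(0,7): clear
  midpoint (25/2,8) outside
  → clear

BLOCKED by obstacle 1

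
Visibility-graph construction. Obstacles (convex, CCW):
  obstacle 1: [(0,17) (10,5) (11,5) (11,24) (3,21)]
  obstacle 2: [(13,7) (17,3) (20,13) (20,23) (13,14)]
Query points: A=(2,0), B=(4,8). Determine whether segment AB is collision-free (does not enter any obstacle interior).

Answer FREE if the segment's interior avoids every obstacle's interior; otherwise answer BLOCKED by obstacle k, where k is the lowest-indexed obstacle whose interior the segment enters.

Obstacle 1 [(0,17) (10,5) (11,5) (11,24) (3,21)]:
  edge (0,17)–(10,5): clear
  edge (10,5)–(11,5): clear
  edge (11,5)–(11,24): clear
  edge (11,24)–(3,21): clear
  edge (3,21)–(0,17): clear
  midpoint (3,4) outside
  → clear
Obstacle 2 [(13,7) (17,3) (20,13) (20,23) (13,14)]:
  edge (13,7)–(17,3): clear
  edge (17,3)–(20,13): clear
  edge (20,13)–(20,23): clear
  edge (20,23)–(13,14): clear
  edge (13,14)–(13,7): clear
  midpoint (3,4) outside
  → clear

FREE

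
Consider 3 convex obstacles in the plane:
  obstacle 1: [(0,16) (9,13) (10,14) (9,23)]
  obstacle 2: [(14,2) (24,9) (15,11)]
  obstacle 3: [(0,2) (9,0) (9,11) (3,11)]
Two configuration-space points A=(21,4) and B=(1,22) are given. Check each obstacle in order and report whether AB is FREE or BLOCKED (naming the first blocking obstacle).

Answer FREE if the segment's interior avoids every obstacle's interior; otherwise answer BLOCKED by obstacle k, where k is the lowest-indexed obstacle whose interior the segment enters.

Obstacle 1 [(0,16) (9,13) (10,14) (9,23)]:
  edge (0,16)–(9,13): clear
  edge (9,13)–(10,14): crosses AB
  edge (10,14)–(9,23): clear
  edge (9,23)–(0,16): crosses AB
  → BLOCKED
Obstacle 2 [(14,2) (24,9) (15,11)]:
  edge (14,2)–(24,9): crosses AB
  edge (24,9)–(15,11): clear
  edge (15,11)–(14,2): crosses AB
  → BLOCKED
Obstacle 3 [(0,2) (9,0) (9,11) (3,11)]:
  edge (0,2)–(9,0): clear
  edge (9,0)–(9,11): clear
  edge (9,11)–(3,11): clear
  edge (3,11)–(0,2): clear
  midpoint (11,13) outside
  → clear

BLOCKED by obstacle 1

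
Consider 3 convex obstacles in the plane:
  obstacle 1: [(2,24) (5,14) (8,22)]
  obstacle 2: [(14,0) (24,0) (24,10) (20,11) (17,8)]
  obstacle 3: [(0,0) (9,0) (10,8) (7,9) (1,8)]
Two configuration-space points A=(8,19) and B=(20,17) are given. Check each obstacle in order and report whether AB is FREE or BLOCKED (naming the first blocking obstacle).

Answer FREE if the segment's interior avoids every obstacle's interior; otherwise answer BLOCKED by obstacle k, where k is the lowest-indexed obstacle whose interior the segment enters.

FREE

Obstacle 1 [(2,24) (5,14) (8,22)]:
  edge (2,24)–(5,14): clear
  edge (5,14)–(8,22): clear
  edge (8,22)–(2,24): clear
  midpoint (14,18) outside
  → clear
Obstacle 2 [(14,0) (24,0) (24,10) (20,11) (17,8)]:
  edge (14,0)–(24,0): clear
  edge (24,0)–(24,10): clear
  edge (24,10)–(20,11): clear
  edge (20,11)–(17,8): clear
  edge (17,8)–(14,0): clear
  midpoint (14,18) outside
  → clear
Obstacle 3 [(0,0) (9,0) (10,8) (7,9) (1,8)]:
  edge (0,0)–(9,0): clear
  edge (9,0)–(10,8): clear
  edge (10,8)–(7,9): clear
  edge (7,9)–(1,8): clear
  edge (1,8)–(0,0): clear
  midpoint (14,18) outside
  → clear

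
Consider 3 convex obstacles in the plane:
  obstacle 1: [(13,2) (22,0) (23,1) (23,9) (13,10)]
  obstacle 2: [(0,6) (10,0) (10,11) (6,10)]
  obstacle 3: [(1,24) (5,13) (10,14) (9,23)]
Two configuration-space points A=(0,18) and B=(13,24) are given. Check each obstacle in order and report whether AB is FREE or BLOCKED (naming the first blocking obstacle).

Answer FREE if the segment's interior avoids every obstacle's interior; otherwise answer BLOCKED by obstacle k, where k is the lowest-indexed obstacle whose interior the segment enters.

Obstacle 1 [(13,2) (22,0) (23,1) (23,9) (13,10)]:
  edge (13,2)–(22,0): clear
  edge (22,0)–(23,1): clear
  edge (23,1)–(23,9): clear
  edge (23,9)–(13,10): clear
  edge (13,10)–(13,2): clear
  midpoint (13/2,21) outside
  → clear
Obstacle 2 [(0,6) (10,0) (10,11) (6,10)]:
  edge (0,6)–(10,0): clear
  edge (10,0)–(10,11): clear
  edge (10,11)–(6,10): clear
  edge (6,10)–(0,6): clear
  midpoint (13/2,21) outside
  → clear
Obstacle 3 [(1,24) (5,13) (10,14) (9,23)]:
  edge (1,24)–(5,13): crosses AB
  edge (5,13)–(10,14): clear
  edge (10,14)–(9,23): crosses AB
  edge (9,23)–(1,24): clear
  → BLOCKED

BLOCKED by obstacle 3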